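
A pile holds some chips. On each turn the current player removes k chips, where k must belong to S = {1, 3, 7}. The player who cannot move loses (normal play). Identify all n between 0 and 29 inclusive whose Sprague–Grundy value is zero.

0, 2, 4, 6, 8, 10, 12, 14, 16, 18, 20, 22, 24, 26, 28

G(0) = 0
G(1) = mex{0} = 1
G(2) = mex{1} = 0
G(3) = mex{0,0} = 1
G(4) = mex{1,1} = 0
G(5) = mex{0,0} = 1
G(6) = mex{1,1} = 0
G(7) = mex{0,0,0} = 1
G(8) = mex{1,1,1} = 0
G(9) = mex{0,0,0} = 1
G(10) = mex{1,1,1} = 0
G(11) = mex{0,0,0} = 1
G(12) = mex{1,1,1} = 0
G(13) = mex{0,0,0} = 1
G(14) = mex{1,1,1} = 0
G(15) = mex{0,0,0} = 1
G(16) = mex{1,1,1} = 0
G(17) = mex{0,0,0} = 1
G(18) = mex{1,1,1} = 0
G(19) = mex{0,0,0} = 1
G(20) = mex{1,1,1} = 0
G(21) = mex{0,0,0} = 1
G(22) = mex{1,1,1} = 0
G(23) = mex{0,0,0} = 1
G(24) = mex{1,1,1} = 0
G(25) = mex{0,0,0} = 1
G(26) = mex{1,1,1} = 0
G(27) = mex{0,0,0} = 1
G(28) = mex{1,1,1} = 0
G(29) = mex{0,0,0} = 1
P-positions are exactly the n with G(n) = 0.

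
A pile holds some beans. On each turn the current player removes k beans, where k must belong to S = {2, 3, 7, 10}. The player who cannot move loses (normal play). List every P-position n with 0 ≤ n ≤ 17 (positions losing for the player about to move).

0, 1, 5, 6, 14

G(0) = 0
G(1) = mex{} = 0
G(2) = mex{0} = 1
G(3) = mex{0,0} = 1
G(4) = mex{1,0} = 2
G(5) = mex{1,1} = 0
G(6) = mex{2,1} = 0
G(7) = mex{0,2,0} = 1
G(8) = mex{0,0,0} = 1
G(9) = mex{1,0,1} = 2
G(10) = mex{1,1,1,0} = 2
G(11) = mex{2,1,2,0} = 3
G(12) = mex{2,2,0,1} = 3
G(13) = mex{3,2,0,1} = 4
G(14) = mex{3,3,1,2} = 0
G(15) = mex{4,3,1,0} = 2
G(16) = mex{0,4,2,0} = 1
G(17) = mex{2,0,2,1} = 3
P-positions are exactly the n with G(n) = 0.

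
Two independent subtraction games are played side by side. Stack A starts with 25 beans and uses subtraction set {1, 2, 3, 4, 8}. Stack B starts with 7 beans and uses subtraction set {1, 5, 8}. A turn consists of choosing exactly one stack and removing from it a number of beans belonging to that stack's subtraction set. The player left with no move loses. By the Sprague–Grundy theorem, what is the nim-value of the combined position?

1

Stack A, S = {1, 2, 3, 4, 8}:
G(0) = 0
G(1) = mex{0} = 1
G(2) = mex{1,0} = 2
G(3) = mex{2,1,0} = 3
G(4) = mex{3,2,1,0} = 4
G(5) = mex{4,3,2,1} = 0
G(6) = mex{0,4,3,2} = 1
G(7) = mex{1,0,4,3} = 2
G(8) = mex{2,1,0,4,0} = 3
G(9) = mex{3,2,1,0,1} = 4
G(10) = mex{4,3,2,1,2} = 0
G(11) = mex{0,4,3,2,3} = 1
G(12) = mex{1,0,4,3,4} = 2
G(13) = mex{2,1,0,4,0} = 3
G(14) = mex{3,2,1,0,1} = 4
G(15) = mex{4,3,2,1,2} = 0
G(16) = mex{0,4,3,2,3} = 1
G(17) = mex{1,0,4,3,4} = 2
G(18) = mex{2,1,0,4,0} = 3
G(19) = mex{3,2,1,0,1} = 4
G(20) = mex{4,3,2,1,2} = 0
G(21) = mex{0,4,3,2,3} = 1
G(22) = mex{1,0,4,3,4} = 2
G(23) = mex{2,1,0,4,0} = 3
G(24) = mex{3,2,1,0,1} = 4
G(25) = mex{4,3,2,1,2} = 0
G_A(25) = 0.
Stack B, S = {1, 5, 8}:
G(0) = 0
G(1) = mex{0} = 1
G(2) = mex{1} = 0
G(3) = mex{0} = 1
G(4) = mex{1} = 0
G(5) = mex{0,0} = 1
G(6) = mex{1,1} = 0
G(7) = mex{0,0} = 1
G_B(7) = 1.
Combined Grundy value = 0 ⊕ 1 = 1.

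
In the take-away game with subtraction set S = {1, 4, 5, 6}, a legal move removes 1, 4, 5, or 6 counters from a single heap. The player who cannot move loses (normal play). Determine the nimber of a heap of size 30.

G(0) = 0
G(1) = mex{0} = 1
G(2) = mex{1} = 0
G(3) = mex{0} = 1
G(4) = mex{1,0} = 2
G(5) = mex{2,1,0} = 3
G(6) = mex{3,0,1,0} = 2
G(7) = mex{2,1,0,1} = 3
G(8) = mex{3,2,1,0} = 4
G(9) = mex{4,3,2,1} = 0
G(10) = mex{0,2,3,2} = 1
G(11) = mex{1,3,2,3} = 0
G(12) = mex{0,4,3,2} = 1
G(13) = mex{1,0,4,3} = 2
G(14) = mex{2,1,0,4} = 3
G(15) = mex{3,0,1,0} = 2
G(16) = mex{2,1,0,1} = 3
G(17) = mex{3,2,1,0} = 4
G(18) = mex{4,3,2,1} = 0
G(19) = mex{0,2,3,2} = 1
G(20) = mex{1,3,2,3} = 0
G(21) = mex{0,4,3,2} = 1
G(22) = mex{1,0,4,3} = 2
G(23) = mex{2,1,0,4} = 3
G(24) = mex{3,0,1,0} = 2
G(25) = mex{2,1,0,1} = 3
G(26) = mex{3,2,1,0} = 4
G(27) = mex{4,3,2,1} = 0
G(28) = mex{0,2,3,2} = 1
G(29) = mex{1,3,2,3} = 0
G(30) = mex{0,4,3,2} = 1

1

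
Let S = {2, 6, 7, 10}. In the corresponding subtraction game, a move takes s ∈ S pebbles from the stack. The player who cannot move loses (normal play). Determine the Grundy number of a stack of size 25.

2

n :  0  1  2  3  4  5  6  7  8  9 10 11 12 13 14 15 16 17 18 19 20 21 22 23 24 25
G :  0  0  1  1  0  0  1  1  2  0  3  1  2  0  3  1  2  0  0  1  1  0  0  1  1  2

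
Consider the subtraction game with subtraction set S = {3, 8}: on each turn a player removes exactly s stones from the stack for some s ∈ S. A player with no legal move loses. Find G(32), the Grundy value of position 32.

G(0) = 0
G(1) = mex{} = 0
G(2) = mex{} = 0
G(3) = mex{0} = 1
G(4) = mex{0} = 1
G(5) = mex{0} = 1
G(6) = mex{1} = 0
G(7) = mex{1} = 0
G(8) = mex{1,0} = 2
G(9) = mex{0,0} = 1
G(10) = mex{0,0} = 1
G(11) = mex{2,1} = 0
G(12) = mex{1,1} = 0
G(13) = mex{1,1} = 0
G(14) = mex{0,0} = 1
G(15) = mex{0,0} = 1
G(16) = mex{0,2} = 1
G(17) = mex{1,1} = 0
G(18) = mex{1,1} = 0
G(19) = mex{1,0} = 2
G(20) = mex{0,0} = 1
G(21) = mex{0,0} = 1
G(22) = mex{2,1} = 0
G(23) = mex{1,1} = 0
G(24) = mex{1,1} = 0
G(25) = mex{0,0} = 1
G(26) = mex{0,0} = 1
G(27) = mex{0,2} = 1
G(28) = mex{1,1} = 0
G(29) = mex{1,1} = 0
G(30) = mex{1,0} = 2
G(31) = mex{0,0} = 1
G(32) = mex{0,0} = 1

1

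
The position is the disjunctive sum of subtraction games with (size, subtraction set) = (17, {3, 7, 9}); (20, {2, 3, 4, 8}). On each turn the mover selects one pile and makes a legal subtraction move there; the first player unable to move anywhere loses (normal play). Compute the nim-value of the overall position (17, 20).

Pile A, S = {3, 7, 9}:
n :  0  1  2  3  4  5  6  7  8  9 10 11 12 13 14 15 16 17
G :  0  0  0  1  1  1  0  2  2  1  3  3  0  2  0  1  0  1
G_A(17) = 1.
Pile B, S = {2, 3, 4, 8}:
n :  0  1  2  3  4  5  6  7  8  9 10 11 12 13 14 15 16 17 18 19 20
G :  0  0  1  1  2  2  0  0  1  1  2  2  0  0  1  1  2  2  0  0  1
G_B(20) = 1.
Combined Grundy value = 1 ⊕ 1 = 0.

0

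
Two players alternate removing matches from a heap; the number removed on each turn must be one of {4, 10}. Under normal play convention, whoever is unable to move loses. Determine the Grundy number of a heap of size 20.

n :  0  1  2  3  4  5  6  7  8  9 10 11 12 13 14 15 16 17 18 19 20
G :  0  0  0  0  1  1  1  1  0  0  2  2  1  1  0  0  0  0  1  1  1

1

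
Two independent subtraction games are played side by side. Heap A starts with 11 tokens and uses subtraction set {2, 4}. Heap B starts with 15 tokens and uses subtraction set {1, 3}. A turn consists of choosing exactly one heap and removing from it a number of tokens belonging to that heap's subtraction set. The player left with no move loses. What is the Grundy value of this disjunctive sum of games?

3

Heap A, S = {2, 4}:
G(0) = 0
G(1) = mex{} = 0
G(2) = mex{0} = 1
G(3) = mex{0} = 1
G(4) = mex{1,0} = 2
G(5) = mex{1,0} = 2
G(6) = mex{2,1} = 0
G(7) = mex{2,1} = 0
G(8) = mex{0,2} = 1
G(9) = mex{0,2} = 1
G(10) = mex{1,0} = 2
G(11) = mex{1,0} = 2
G_A(11) = 2.
Heap B, S = {1, 3}:
G(0) = 0
G(1) = mex{0} = 1
G(2) = mex{1} = 0
G(3) = mex{0,0} = 1
G(4) = mex{1,1} = 0
G(5) = mex{0,0} = 1
G(6) = mex{1,1} = 0
G(7) = mex{0,0} = 1
G(8) = mex{1,1} = 0
G(9) = mex{0,0} = 1
G(10) = mex{1,1} = 0
G(11) = mex{0,0} = 1
G(12) = mex{1,1} = 0
G(13) = mex{0,0} = 1
G(14) = mex{1,1} = 0
G(15) = mex{0,0} = 1
G_B(15) = 1.
Combined Grundy value = 2 ⊕ 1 = 3.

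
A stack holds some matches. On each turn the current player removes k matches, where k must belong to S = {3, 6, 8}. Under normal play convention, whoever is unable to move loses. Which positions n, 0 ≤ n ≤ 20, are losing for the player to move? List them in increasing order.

0, 1, 2, 11, 12, 13

G(0) = 0
G(1) = mex{} = 0
G(2) = mex{} = 0
G(3) = mex{0} = 1
G(4) = mex{0} = 1
G(5) = mex{0} = 1
G(6) = mex{1,0} = 2
G(7) = mex{1,0} = 2
G(8) = mex{1,0,0} = 2
G(9) = mex{2,1,0} = 3
G(10) = mex{2,1,0} = 3
G(11) = mex{2,1,1} = 0
G(12) = mex{3,2,1} = 0
G(13) = mex{3,2,1} = 0
G(14) = mex{0,2,2} = 1
G(15) = mex{0,3,2} = 1
G(16) = mex{0,3,2} = 1
G(17) = mex{1,0,3} = 2
G(18) = mex{1,0,3} = 2
G(19) = mex{1,0,0} = 2
G(20) = mex{2,1,0} = 3
P-positions are exactly the n with G(n) = 0.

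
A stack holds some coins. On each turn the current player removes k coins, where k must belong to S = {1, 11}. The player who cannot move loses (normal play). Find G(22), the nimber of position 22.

0

n :  0  1  2  3  4  5  6  7  8  9 10 11 12 13 14 15 16 17 18 19 20 21 22
G :  0  1  0  1  0  1  0  1  0  1  0  1  0  1  0  1  0  1  0  1  0  1  0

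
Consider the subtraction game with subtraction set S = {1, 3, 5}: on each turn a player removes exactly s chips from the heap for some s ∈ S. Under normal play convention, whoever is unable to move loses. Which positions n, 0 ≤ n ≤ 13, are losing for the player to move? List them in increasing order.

n :  0  1  2  3  4  5  6  7  8  9 10 11 12 13
G :  0  1  0  1  0  1  0  1  0  1  0  1  0  1
P-positions are exactly the n with G(n) = 0.

0, 2, 4, 6, 8, 10, 12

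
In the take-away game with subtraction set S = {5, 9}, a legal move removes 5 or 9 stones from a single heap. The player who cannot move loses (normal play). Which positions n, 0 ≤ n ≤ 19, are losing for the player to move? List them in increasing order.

0, 1, 2, 3, 4, 14, 15, 16, 17, 18

n :  0  1  2  3  4  5  6  7  8  9 10 11 12 13 14 15 16 17 18 19
G :  0  0  0  0  0  1  1  1  1  1  2  2  2  2  0  0  0  0  0  1
P-positions are exactly the n with G(n) = 0.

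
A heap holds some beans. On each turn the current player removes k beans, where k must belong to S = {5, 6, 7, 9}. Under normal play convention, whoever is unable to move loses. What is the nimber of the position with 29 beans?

n :  0  1  2  3  4  5  6  7  8  9 10 11 12 13 14 15 16 17 18 19 20 21 22 23 24 25 26 27 28 29
G :  0  0  0  0  0  1  1  1  1  1  2  2  2  2  0  0  0  0  0  1  1  1  1  1  2  2  2  2  0  0

0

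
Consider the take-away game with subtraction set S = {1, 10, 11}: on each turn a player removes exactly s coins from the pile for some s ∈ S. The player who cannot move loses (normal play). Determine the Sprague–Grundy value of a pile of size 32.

2

n :  0  1  2  3  4  5  6  7  8  9 10 11 12 13 14 15 16 17 18 19 20 21 22 23 24 25 26 27 28 29 30 31 32
G :  0  1  0  1  0  1  0  1  0  1  2  3  2  3  2  3  2  3  2  3  0  1  0  1  0  1  0  1  0  1  2  3  2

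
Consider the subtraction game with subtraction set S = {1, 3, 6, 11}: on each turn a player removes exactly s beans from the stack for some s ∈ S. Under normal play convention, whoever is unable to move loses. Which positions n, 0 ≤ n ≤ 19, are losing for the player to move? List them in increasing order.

n :  0  1  2  3  4  5  6  7  8  9 10 11 12 13 14 15 16 17 18 19
G :  0  1  0  1  0  1  2  3  2  0  1  3  4  2  0  1  0  1  0  1
P-positions are exactly the n with G(n) = 0.

0, 2, 4, 9, 14, 16, 18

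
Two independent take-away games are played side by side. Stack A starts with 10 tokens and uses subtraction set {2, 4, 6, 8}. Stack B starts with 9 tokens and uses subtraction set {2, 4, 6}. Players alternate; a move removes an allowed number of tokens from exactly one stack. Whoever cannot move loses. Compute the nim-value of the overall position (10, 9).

0

Stack A, S = {2, 4, 6, 8}:
G(0) = 0
G(1) = mex{} = 0
G(2) = mex{0} = 1
G(3) = mex{0} = 1
G(4) = mex{1,0} = 2
G(5) = mex{1,0} = 2
G(6) = mex{2,1,0} = 3
G(7) = mex{2,1,0} = 3
G(8) = mex{3,2,1,0} = 4
G(9) = mex{3,2,1,0} = 4
G(10) = mex{4,3,2,1} = 0
G_A(10) = 0.
Stack B, S = {2, 4, 6}:
G(0) = 0
G(1) = mex{} = 0
G(2) = mex{0} = 1
G(3) = mex{0} = 1
G(4) = mex{1,0} = 2
G(5) = mex{1,0} = 2
G(6) = mex{2,1,0} = 3
G(7) = mex{2,1,0} = 3
G(8) = mex{3,2,1} = 0
G(9) = mex{3,2,1} = 0
G_B(9) = 0.
Combined Grundy value = 0 ⊕ 0 = 0.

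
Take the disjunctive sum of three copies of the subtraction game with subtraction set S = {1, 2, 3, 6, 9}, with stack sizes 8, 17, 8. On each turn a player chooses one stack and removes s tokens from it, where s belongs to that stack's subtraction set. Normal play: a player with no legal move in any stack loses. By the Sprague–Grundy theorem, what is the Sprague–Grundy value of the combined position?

All stacks use S = {1, 2, 3, 6, 9}:
n :  0  1  2  3  4  5  6  7  8  9 10 11 12 13 14 15 16 17
G :  0  1  2  3  0  1  2  3  0  1  2  3  0  1  2  3  0  1
Stack A: G(8) = 0.
Stack B: G(17) = 1.
Stack C: G(8) = 0.
Combined Grundy value = 0 ⊕ 1 ⊕ 0 = 1.

1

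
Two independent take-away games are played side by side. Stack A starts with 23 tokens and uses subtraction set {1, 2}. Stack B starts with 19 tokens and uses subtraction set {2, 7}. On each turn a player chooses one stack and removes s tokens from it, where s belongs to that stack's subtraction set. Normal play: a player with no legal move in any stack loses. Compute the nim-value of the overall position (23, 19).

Stack A, S = {1, 2}:
G(0) = 0
G(1) = mex{0} = 1
G(2) = mex{1,0} = 2
G(3) = mex{2,1} = 0
G(4) = mex{0,2} = 1
G(5) = mex{1,0} = 2
G(6) = mex{2,1} = 0
G(7) = mex{0,2} = 1
G(8) = mex{1,0} = 2
G(9) = mex{2,1} = 0
G(10) = mex{0,2} = 1
G(11) = mex{1,0} = 2
G(12) = mex{2,1} = 0
G(13) = mex{0,2} = 1
G(14) = mex{1,0} = 2
G(15) = mex{2,1} = 0
G(16) = mex{0,2} = 1
G(17) = mex{1,0} = 2
G(18) = mex{2,1} = 0
G(19) = mex{0,2} = 1
G(20) = mex{1,0} = 2
G(21) = mex{2,1} = 0
G(22) = mex{0,2} = 1
G(23) = mex{1,0} = 2
G_A(23) = 2.
Stack B, S = {2, 7}:
n :  0  1  2  3  4  5  6  7  8  9 10 11 12 13 14 15 16 17 18 19
G :  0  0  1  1  0  0  1  1  2  0  0  1  1  0  0  1  1  2  0  0
G_B(19) = 0.
Combined Grundy value = 2 ⊕ 0 = 2.

2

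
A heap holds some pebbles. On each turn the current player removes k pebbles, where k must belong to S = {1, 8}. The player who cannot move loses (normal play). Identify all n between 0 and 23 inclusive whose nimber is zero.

0, 2, 4, 6, 9, 11, 13, 15, 18, 20, 22

n :  0  1  2  3  4  5  6  7  8  9 10 11 12 13 14 15 16 17 18 19 20 21 22 23
G :  0  1  0  1  0  1  0  1  2  0  1  0  1  0  1  0  1  2  0  1  0  1  0  1
P-positions are exactly the n with G(n) = 0.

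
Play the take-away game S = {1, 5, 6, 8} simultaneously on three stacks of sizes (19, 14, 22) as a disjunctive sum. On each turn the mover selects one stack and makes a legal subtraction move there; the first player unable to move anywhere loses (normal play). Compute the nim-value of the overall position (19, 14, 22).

3

All stacks use S = {1, 5, 6, 8}:
n :  0  1  2  3  4  5  6  7  8  9 10 11 12 13 14 15 16 17 18 19 20 21 22
G :  0  1  0  1  0  1  2  3  2  3  2  0  1  0  1  0  1  2  3  2  3  2  0
Stack A: G(19) = 2.
Stack B: G(14) = 1.
Stack C: G(22) = 0.
Combined Grundy value = 2 ⊕ 1 ⊕ 0 = 3.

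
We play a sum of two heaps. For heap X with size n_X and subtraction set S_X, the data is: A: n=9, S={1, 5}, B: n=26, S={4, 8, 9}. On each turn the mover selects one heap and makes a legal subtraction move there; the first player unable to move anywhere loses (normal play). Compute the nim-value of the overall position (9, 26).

1

Heap A, S = {1, 5}:
n : 0 1 2 3 4 5 6 7 8 9
G : 0 1 0 1 0 1 0 1 0 1
G_A(9) = 1.
Heap B, S = {4, 8, 9}:
n :  0  1  2  3  4  5  6  7  8  9 10 11 12 13 14 15 16 17 18 19 20 21 22 23 24 25 26
G :  0  0  0  0  1  1  1  1  2  2  2  2  3  0  0  0  0  1  1  1  1  2  2  2  2  3  0
G_B(26) = 0.
Combined Grundy value = 1 ⊕ 0 = 1.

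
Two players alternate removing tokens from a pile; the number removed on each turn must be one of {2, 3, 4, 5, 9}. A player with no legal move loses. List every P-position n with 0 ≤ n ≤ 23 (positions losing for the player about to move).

0, 1, 7, 8, 14, 15, 21, 22

n :  0  1  2  3  4  5  6  7  8  9 10 11 12 13 14 15 16 17 18 19 20 21 22 23
G :  0  0  1  1  2  2  3  0  0  1  1  2  2  3  0  0  1  1  2  2  3  0  0  1
P-positions are exactly the n with G(n) = 0.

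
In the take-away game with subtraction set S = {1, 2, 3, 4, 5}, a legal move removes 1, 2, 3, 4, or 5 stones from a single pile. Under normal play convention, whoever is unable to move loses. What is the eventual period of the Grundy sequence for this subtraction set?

6

G(0) = 0
G(1) = mex{0} = 1
G(2) = mex{1,0} = 2
G(3) = mex{2,1,0} = 3
G(4) = mex{3,2,1,0} = 4
G(5) = mex{4,3,2,1,0} = 5
G(6) = mex{5,4,3,2,1} = 0
G(7) = mex{0,5,4,3,2} = 1
G(8) = mex{1,0,5,4,3} = 2
G(9) = mex{2,1,0,5,4} = 3
G(10) = mex{3,2,1,0,5} = 4
G(11) = mex{4,3,2,1,0} = 5
G(12) = mex{5,4,3,2,1} = 0
G(13) = mex{0,5,4,3,2} = 1
G(14) = mex{1,0,5,4,3} = 2
G(n+6) = G(n) holds for n = 0,…,4 (a full window of length max(S) = 5), so the sequence is purely periodic with period 6.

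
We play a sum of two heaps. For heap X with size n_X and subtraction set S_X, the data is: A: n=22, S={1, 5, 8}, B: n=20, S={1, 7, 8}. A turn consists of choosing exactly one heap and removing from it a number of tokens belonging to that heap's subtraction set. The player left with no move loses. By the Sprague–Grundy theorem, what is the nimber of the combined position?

Heap A, S = {1, 5, 8}:
n :  0  1  2  3  4  5  6  7  8  9 10 11 12 13 14 15 16 17 18 19 20 21 22
G :  0  1  0  1  0  1  0  1  2  3  2  3  2  0  1  0  1  0  1  0  1  2  3
G_A(22) = 3.
Heap B, S = {1, 7, 8}:
G(0) = 0
G(1) = mex{0} = 1
G(2) = mex{1} = 0
G(3) = mex{0} = 1
G(4) = mex{1} = 0
G(5) = mex{0} = 1
G(6) = mex{1} = 0
G(7) = mex{0,0} = 1
G(8) = mex{1,1,0} = 2
G(9) = mex{2,0,1} = 3
G(10) = mex{3,1,0} = 2
G(11) = mex{2,0,1} = 3
G(12) = mex{3,1,0} = 2
G(13) = mex{2,0,1} = 3
G(14) = mex{3,1,0} = 2
G(15) = mex{2,2,1} = 0
G(16) = mex{0,3,2} = 1
G(17) = mex{1,2,3} = 0
G(18) = mex{0,3,2} = 1
G(19) = mex{1,2,3} = 0
G(20) = mex{0,3,2} = 1
G_B(20) = 1.
Combined Grundy value = 3 ⊕ 1 = 2.

2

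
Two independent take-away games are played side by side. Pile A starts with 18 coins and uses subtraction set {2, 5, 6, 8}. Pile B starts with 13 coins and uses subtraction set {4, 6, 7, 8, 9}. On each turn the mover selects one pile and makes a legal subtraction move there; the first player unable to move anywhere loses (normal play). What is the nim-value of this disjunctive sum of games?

Pile A, S = {2, 5, 6, 8}:
n :  0  1  2  3  4  5  6  7  8  9 10 11 12 13 14 15 16 17 18
G :  0  0  1  1  0  2  1  3  2  2  3  0  2  1  0  0  1  1  0
G_A(18) = 0.
Pile B, S = {4, 6, 7, 8, 9}:
G(0) = 0
G(1) = mex{} = 0
G(2) = mex{} = 0
G(3) = mex{} = 0
G(4) = mex{0} = 1
G(5) = mex{0} = 1
G(6) = mex{0,0} = 1
G(7) = mex{0,0,0} = 1
G(8) = mex{1,0,0,0} = 2
G(9) = mex{1,0,0,0,0} = 2
G(10) = mex{1,1,0,0,0} = 2
G(11) = mex{1,1,1,0,0} = 2
G(12) = mex{2,1,1,1,0} = 3
G(13) = mex{2,1,1,1,1} = 0
G_B(13) = 0.
Combined Grundy value = 0 ⊕ 0 = 0.

0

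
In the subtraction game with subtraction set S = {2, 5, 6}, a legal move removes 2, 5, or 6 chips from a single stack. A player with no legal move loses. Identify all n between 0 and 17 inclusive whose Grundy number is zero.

G(0) = 0
G(1) = mex{} = 0
G(2) = mex{0} = 1
G(3) = mex{0} = 1
G(4) = mex{1} = 0
G(5) = mex{1,0} = 2
G(6) = mex{0,0,0} = 1
G(7) = mex{2,1,0} = 3
G(8) = mex{1,1,1} = 0
G(9) = mex{3,0,1} = 2
G(10) = mex{0,2,0} = 1
G(11) = mex{2,1,2} = 0
G(12) = mex{1,3,1} = 0
G(13) = mex{0,0,3} = 1
G(14) = mex{0,2,0} = 1
G(15) = mex{1,1,2} = 0
G(16) = mex{1,0,1} = 2
G(17) = mex{0,0,0} = 1
P-positions are exactly the n with G(n) = 0.

0, 1, 4, 8, 11, 12, 15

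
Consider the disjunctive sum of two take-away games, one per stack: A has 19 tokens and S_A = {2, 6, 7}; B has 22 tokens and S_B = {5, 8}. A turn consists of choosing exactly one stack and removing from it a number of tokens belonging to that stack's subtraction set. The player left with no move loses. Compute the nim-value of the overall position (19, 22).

Stack A, S = {2, 6, 7}:
G(0) = 0
G(1) = mex{} = 0
G(2) = mex{0} = 1
G(3) = mex{0} = 1
G(4) = mex{1} = 0
G(5) = mex{1} = 0
G(6) = mex{0,0} = 1
G(7) = mex{0,0,0} = 1
G(8) = mex{1,1,0} = 2
G(9) = mex{1,1,1} = 0
G(10) = mex{2,0,1} = 3
G(11) = mex{0,0,0} = 1
G(12) = mex{3,1,0} = 2
G(13) = mex{1,1,1} = 0
G(14) = mex{2,2,1} = 0
G(15) = mex{0,0,2} = 1
G(16) = mex{0,3,0} = 1
G(17) = mex{1,1,3} = 0
G(18) = mex{1,2,1} = 0
G(19) = mex{0,0,2} = 1
G_A(19) = 1.
Stack B, S = {5, 8}:
G(0) = 0
G(1) = mex{} = 0
G(2) = mex{} = 0
G(3) = mex{} = 0
G(4) = mex{} = 0
G(5) = mex{0} = 1
G(6) = mex{0} = 1
G(7) = mex{0} = 1
G(8) = mex{0,0} = 1
G(9) = mex{0,0} = 1
G(10) = mex{1,0} = 2
G(11) = mex{1,0} = 2
G(12) = mex{1,0} = 2
G(13) = mex{1,1} = 0
G(14) = mex{1,1} = 0
G(15) = mex{2,1} = 0
G(16) = mex{2,1} = 0
G(17) = mex{2,1} = 0
G(18) = mex{0,2} = 1
G(19) = mex{0,2} = 1
G(20) = mex{0,2} = 1
G(21) = mex{0,0} = 1
G(22) = mex{0,0} = 1
G_B(22) = 1.
Combined Grundy value = 1 ⊕ 1 = 0.

0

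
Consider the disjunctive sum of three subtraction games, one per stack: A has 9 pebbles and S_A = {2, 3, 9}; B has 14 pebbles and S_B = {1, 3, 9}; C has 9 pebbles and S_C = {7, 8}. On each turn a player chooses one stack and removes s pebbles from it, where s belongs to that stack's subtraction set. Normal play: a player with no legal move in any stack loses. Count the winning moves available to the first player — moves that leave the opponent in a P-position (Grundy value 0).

Stack A, S = {2, 3, 9}:
G(0) = 0
G(1) = mex{} = 0
G(2) = mex{0} = 1
G(3) = mex{0,0} = 1
G(4) = mex{1,0} = 2
G(5) = mex{1,1} = 0
G(6) = mex{2,1} = 0
G(7) = mex{0,2} = 1
G(8) = mex{0,0} = 1
G(9) = mex{1,0,0} = 2
G_A(9) = 2.
Stack B, S = {1, 3, 9}:
G(0) = 0
G(1) = mex{0} = 1
G(2) = mex{1} = 0
G(3) = mex{0,0} = 1
G(4) = mex{1,1} = 0
G(5) = mex{0,0} = 1
G(6) = mex{1,1} = 0
G(7) = mex{0,0} = 1
G(8) = mex{1,1} = 0
G(9) = mex{0,0,0} = 1
G(10) = mex{1,1,1} = 0
G(11) = mex{0,0,0} = 1
G(12) = mex{1,1,1} = 0
G(13) = mex{0,0,0} = 1
G(14) = mex{1,1,1} = 0
G_B(14) = 0.
Stack C, S = {7, 8}:
G(0) = 0
G(1) = mex{} = 0
G(2) = mex{} = 0
G(3) = mex{} = 0
G(4) = mex{} = 0
G(5) = mex{} = 0
G(6) = mex{} = 0
G(7) = mex{0} = 1
G(8) = mex{0,0} = 1
G(9) = mex{0,0} = 1
G_C(9) = 1.
Combined Grundy value = 2 ⊕ 0 ⊕ 1 = 3.
A winning move leaves total XOR = 0, i.e. changes one component's Grundy value g to g ⊕ X where X is the current total.
Stack A: need g' = 2⊕3 = 1. Options: 9−2→G=1, 9−3→G=0, 9−9→G=0. Hits: 1.
Stack B: need g' = 0⊕3 = 3. Options: 14−1→G=1, 14−3→G=1, 14−9→G=1. Hits: 0.
Stack C: need g' = 1⊕3 = 2. Options: 9−7→G=0, 9−8→G=0. Hits: 0.

1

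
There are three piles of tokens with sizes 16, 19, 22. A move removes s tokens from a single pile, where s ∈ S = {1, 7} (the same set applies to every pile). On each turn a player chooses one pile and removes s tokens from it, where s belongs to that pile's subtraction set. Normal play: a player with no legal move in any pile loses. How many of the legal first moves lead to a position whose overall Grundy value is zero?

All piles use S = {1, 7}:
n :  0  1  2  3  4  5  6  7  8  9 10 11 12 13 14 15 16 17 18 19 20 21 22
G :  0  1  0  1  0  1  0  1  0  1  0  1  0  1  0  1  0  1  0  1  0  1  0
Pile A: G(16) = 0.
Pile B: G(19) = 1.
Pile C: G(22) = 0.
Combined Grundy value = 0 ⊕ 1 ⊕ 0 = 1.
A winning move leaves total XOR = 0, i.e. changes one component's Grundy value g to g ⊕ X where X is the current total.
Pile A: need g' = 0⊕1 = 1. Options: 16−1→G=1, 16−7→G=1. Hits: 2.
Pile B: need g' = 1⊕1 = 0. Options: 19−1→G=0, 19−7→G=0. Hits: 2.
Pile C: need g' = 0⊕1 = 1. Options: 22−1→G=1, 22−7→G=1. Hits: 2.

6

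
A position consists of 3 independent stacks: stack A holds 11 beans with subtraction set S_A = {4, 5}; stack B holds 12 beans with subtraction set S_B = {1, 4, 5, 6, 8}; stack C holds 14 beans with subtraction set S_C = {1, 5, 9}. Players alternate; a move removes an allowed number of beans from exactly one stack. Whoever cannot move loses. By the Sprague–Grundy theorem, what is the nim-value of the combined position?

Stack A, S = {4, 5}:
G(0) = 0
G(1) = mex{} = 0
G(2) = mex{} = 0
G(3) = mex{} = 0
G(4) = mex{0} = 1
G(5) = mex{0,0} = 1
G(6) = mex{0,0} = 1
G(7) = mex{0,0} = 1
G(8) = mex{1,0} = 2
G(9) = mex{1,1} = 0
G(10) = mex{1,1} = 0
G(11) = mex{1,1} = 0
G_A(11) = 0.
Stack B, S = {1, 4, 5, 6, 8}:
G(0) = 0
G(1) = mex{0} = 1
G(2) = mex{1} = 0
G(3) = mex{0} = 1
G(4) = mex{1,0} = 2
G(5) = mex{2,1,0} = 3
G(6) = mex{3,0,1,0} = 2
G(7) = mex{2,1,0,1} = 3
G(8) = mex{3,2,1,0,0} = 4
G(9) = mex{4,3,2,1,1} = 0
G(10) = mex{0,2,3,2,0} = 1
G(11) = mex{1,3,2,3,1} = 0
G(12) = mex{0,4,3,2,2} = 1
G_B(12) = 1.
Stack C, S = {1, 5, 9}:
n :  0  1  2  3  4  5  6  7  8  9 10 11 12 13 14
G :  0  1  0  1  0  1  0  1  0  1  0  1  0  1  0
G_C(14) = 0.
Combined Grundy value = 0 ⊕ 1 ⊕ 0 = 1.

1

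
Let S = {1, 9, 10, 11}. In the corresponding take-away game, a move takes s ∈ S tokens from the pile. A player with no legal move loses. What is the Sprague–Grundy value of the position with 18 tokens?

G(0) = 0
G(1) = mex{0} = 1
G(2) = mex{1} = 0
G(3) = mex{0} = 1
G(4) = mex{1} = 0
G(5) = mex{0} = 1
G(6) = mex{1} = 0
G(7) = mex{0} = 1
G(8) = mex{1} = 0
G(9) = mex{0,0} = 1
G(10) = mex{1,1,0} = 2
G(11) = mex{2,0,1,0} = 3
G(12) = mex{3,1,0,1} = 2
G(13) = mex{2,0,1,0} = 3
G(14) = mex{3,1,0,1} = 2
G(15) = mex{2,0,1,0} = 3
G(16) = mex{3,1,0,1} = 2
G(17) = mex{2,0,1,0} = 3
G(18) = mex{3,1,0,1} = 2

2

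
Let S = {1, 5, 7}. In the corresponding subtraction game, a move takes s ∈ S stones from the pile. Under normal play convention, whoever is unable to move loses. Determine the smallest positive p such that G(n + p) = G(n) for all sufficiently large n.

G(0) = 0
G(1) = mex{0} = 1
G(2) = mex{1} = 0
G(3) = mex{0} = 1
G(4) = mex{1} = 0
G(5) = mex{0,0} = 1
G(6) = mex{1,1} = 0
G(7) = mex{0,0,0} = 1
G(8) = mex{1,1,1} = 0
G(9) = mex{0,0,0} = 1
G(10) = mex{1,1,1} = 0
G(11) = mex{0,0,0} = 1
G(12) = mex{1,1,1} = 0
G(13) = mex{0,0,0} = 1
G(14) = mex{1,1,1} = 0
G(n+2) = G(n) holds for n = 0,…,6 (a full window of length max(S) = 7), so the sequence is purely periodic with period 2.

2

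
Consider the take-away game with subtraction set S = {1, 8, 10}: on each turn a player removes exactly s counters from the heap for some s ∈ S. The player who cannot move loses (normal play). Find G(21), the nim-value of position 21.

1

n :  0  1  2  3  4  5  6  7  8  9 10 11 12 13 14 15 16 17 18 19 20 21
G :  0  1  0  1  0  1  0  1  2  0  1  0  1  0  1  0  1  2  0  1  0  1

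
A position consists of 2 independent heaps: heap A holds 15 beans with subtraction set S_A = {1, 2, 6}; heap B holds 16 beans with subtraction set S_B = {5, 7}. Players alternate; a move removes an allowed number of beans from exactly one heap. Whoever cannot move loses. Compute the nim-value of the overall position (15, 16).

Heap A, S = {1, 2, 6}:
n :  0  1  2  3  4  5  6  7  8  9 10 11 12 13 14 15
G :  0  1  2  0  1  2  3  0  1  2  0  1  2  3  0  1
G_A(15) = 1.
Heap B, S = {5, 7}:
G(0) = 0
G(1) = mex{} = 0
G(2) = mex{} = 0
G(3) = mex{} = 0
G(4) = mex{} = 0
G(5) = mex{0} = 1
G(6) = mex{0} = 1
G(7) = mex{0,0} = 1
G(8) = mex{0,0} = 1
G(9) = mex{0,0} = 1
G(10) = mex{1,0} = 2
G(11) = mex{1,0} = 2
G(12) = mex{1,1} = 0
G(13) = mex{1,1} = 0
G(14) = mex{1,1} = 0
G(15) = mex{2,1} = 0
G(16) = mex{2,1} = 0
G_B(16) = 0.
Combined Grundy value = 1 ⊕ 0 = 1.

1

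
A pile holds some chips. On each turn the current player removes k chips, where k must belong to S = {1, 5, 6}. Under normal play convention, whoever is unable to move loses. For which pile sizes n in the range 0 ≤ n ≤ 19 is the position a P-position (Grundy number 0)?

0, 2, 4, 11, 13, 15

G(0) = 0
G(1) = mex{0} = 1
G(2) = mex{1} = 0
G(3) = mex{0} = 1
G(4) = mex{1} = 0
G(5) = mex{0,0} = 1
G(6) = mex{1,1,0} = 2
G(7) = mex{2,0,1} = 3
G(8) = mex{3,1,0} = 2
G(9) = mex{2,0,1} = 3
G(10) = mex{3,1,0} = 2
G(11) = mex{2,2,1} = 0
G(12) = mex{0,3,2} = 1
G(13) = mex{1,2,3} = 0
G(14) = mex{0,3,2} = 1
G(15) = mex{1,2,3} = 0
G(16) = mex{0,0,2} = 1
G(17) = mex{1,1,0} = 2
G(18) = mex{2,0,1} = 3
G(19) = mex{3,1,0} = 2
P-positions are exactly the n with G(n) = 0.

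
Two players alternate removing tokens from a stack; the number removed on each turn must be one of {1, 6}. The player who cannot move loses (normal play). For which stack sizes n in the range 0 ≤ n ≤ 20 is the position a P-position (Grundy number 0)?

0, 2, 4, 7, 9, 11, 14, 16, 18

n :  0  1  2  3  4  5  6  7  8  9 10 11 12 13 14 15 16 17 18 19 20
G :  0  1  0  1  0  1  2  0  1  0  1  0  1  2  0  1  0  1  0  1  2
P-positions are exactly the n with G(n) = 0.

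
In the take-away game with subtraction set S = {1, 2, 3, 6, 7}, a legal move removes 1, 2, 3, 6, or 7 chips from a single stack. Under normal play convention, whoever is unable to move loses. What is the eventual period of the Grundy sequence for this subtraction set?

4

n :  0  1  2  3  4  5  6  7  8  9 10 11 12 13 14
G :  0  1  2  3  0  1  2  3  0  1  2  3  0  1  2
G(n+4) = G(n) holds for n = 0,…,6 (a full window of length max(S) = 7), so the sequence is purely periodic with period 4.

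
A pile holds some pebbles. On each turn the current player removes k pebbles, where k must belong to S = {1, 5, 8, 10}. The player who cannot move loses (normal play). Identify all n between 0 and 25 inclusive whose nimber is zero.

0, 2, 4, 6, 13, 15, 17, 19

n :  0  1  2  3  4  5  6  7  8  9 10 11 12 13 14 15 16 17 18 19 20 21 22 23 24 25
G :  0  1  0  1  0  1  0  1  2  3  2  3  2  0  1  0  1  0  1  0  1  2  3  2  3  2
P-positions are exactly the n with G(n) = 0.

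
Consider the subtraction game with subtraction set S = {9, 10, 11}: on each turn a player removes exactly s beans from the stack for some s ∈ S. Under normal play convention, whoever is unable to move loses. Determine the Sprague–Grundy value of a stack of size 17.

n :  0  1  2  3  4  5  6  7  8  9 10 11 12 13 14 15 16 17
G :  0  0  0  0  0  0  0  0  0  1  1  1  1  1  1  1  1  1

1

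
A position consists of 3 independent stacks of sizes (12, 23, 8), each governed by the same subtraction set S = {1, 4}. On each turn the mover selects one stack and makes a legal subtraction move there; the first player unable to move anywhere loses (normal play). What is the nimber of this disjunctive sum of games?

All stacks use S = {1, 4}:
n :  0  1  2  3  4  5  6  7  8  9 10 11 12 13 14 15 16 17 18 19 20 21 22 23
G :  0  1  0  1  2  0  1  0  1  2  0  1  0  1  2  0  1  0  1  2  0  1  0  1
Stack A: G(12) = 0.
Stack B: G(23) = 1.
Stack C: G(8) = 1.
Combined Grundy value = 0 ⊕ 1 ⊕ 1 = 0.

0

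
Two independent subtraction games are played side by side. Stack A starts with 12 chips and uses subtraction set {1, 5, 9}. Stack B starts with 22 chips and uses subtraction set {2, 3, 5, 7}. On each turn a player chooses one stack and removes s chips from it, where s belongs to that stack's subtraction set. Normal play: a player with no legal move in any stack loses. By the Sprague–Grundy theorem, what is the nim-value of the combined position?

Stack A, S = {1, 5, 9}:
n :  0  1  2  3  4  5  6  7  8  9 10 11 12
G :  0  1  0  1  0  1  0  1  0  1  0  1  0
G_A(12) = 0.
Stack B, S = {2, 3, 5, 7}:
n :  0  1  2  3  4  5  6  7  8  9 10 11 12 13 14 15 16 17 18 19 20 21 22
G :  0  0  1  1  2  2  3  3  4  0  0  1  1  2  2  3  3  4  0  0  1  1  2
G_B(22) = 2.
Combined Grundy value = 0 ⊕ 2 = 2.

2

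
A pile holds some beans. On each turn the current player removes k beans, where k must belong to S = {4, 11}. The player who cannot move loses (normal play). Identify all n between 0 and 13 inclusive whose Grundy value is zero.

0, 1, 2, 3, 8, 9, 10

n :  0  1  2  3  4  5  6  7  8  9 10 11 12 13
G :  0  0  0  0  1  1  1  1  0  0  0  2  1  1
P-positions are exactly the n with G(n) = 0.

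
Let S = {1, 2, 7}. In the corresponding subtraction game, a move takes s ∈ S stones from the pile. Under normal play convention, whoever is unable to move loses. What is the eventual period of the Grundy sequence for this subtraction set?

G(0) = 0
G(1) = mex{0} = 1
G(2) = mex{1,0} = 2
G(3) = mex{2,1} = 0
G(4) = mex{0,2} = 1
G(5) = mex{1,0} = 2
G(6) = mex{2,1} = 0
G(7) = mex{0,2,0} = 1
G(8) = mex{1,0,1} = 2
G(9) = mex{2,1,2} = 0
G(10) = mex{0,2,0} = 1
G(11) = mex{1,0,1} = 2
G(12) = mex{2,1,2} = 0
G(13) = mex{0,2,0} = 1
G(14) = mex{1,0,1} = 2
G(n+3) = G(n) holds for n = 0,…,6 (a full window of length max(S) = 7), so the sequence is purely periodic with period 3.

3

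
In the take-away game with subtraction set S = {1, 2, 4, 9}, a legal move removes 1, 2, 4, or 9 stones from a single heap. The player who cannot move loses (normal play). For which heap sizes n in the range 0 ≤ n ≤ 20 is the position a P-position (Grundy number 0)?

G(0) = 0
G(1) = mex{0} = 1
G(2) = mex{1,0} = 2
G(3) = mex{2,1} = 0
G(4) = mex{0,2,0} = 1
G(5) = mex{1,0,1} = 2
G(6) = mex{2,1,2} = 0
G(7) = mex{0,2,0} = 1
G(8) = mex{1,0,1} = 2
G(9) = mex{2,1,2,0} = 3
G(10) = mex{3,2,0,1} = 4
G(11) = mex{4,3,1,2} = 0
G(12) = mex{0,4,2,0} = 1
G(13) = mex{1,0,3,1} = 2
G(14) = mex{2,1,4,2} = 0
G(15) = mex{0,2,0,0} = 1
G(16) = mex{1,0,1,1} = 2
G(17) = mex{2,1,2,2} = 0
G(18) = mex{0,2,0,3} = 1
G(19) = mex{1,0,1,4} = 2
G(20) = mex{2,1,2,0} = 3
P-positions are exactly the n with G(n) = 0.

0, 3, 6, 11, 14, 17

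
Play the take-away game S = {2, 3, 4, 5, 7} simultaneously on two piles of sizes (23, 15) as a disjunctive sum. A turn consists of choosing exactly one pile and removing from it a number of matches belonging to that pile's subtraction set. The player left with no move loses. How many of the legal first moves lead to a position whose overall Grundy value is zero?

All piles use S = {2, 3, 4, 5, 7}:
G(0) = 0
G(1) = mex{} = 0
G(2) = mex{0} = 1
G(3) = mex{0,0} = 1
G(4) = mex{1,0,0} = 2
G(5) = mex{1,1,0,0} = 2
G(6) = mex{2,1,1,0} = 3
G(7) = mex{2,2,1,1,0} = 3
G(8) = mex{3,2,2,1,0} = 4
G(9) = mex{3,3,2,2,1} = 0
G(10) = mex{4,3,3,2,1} = 0
G(11) = mex{0,4,3,3,2} = 1
G(12) = mex{0,0,4,3,2} = 1
G(13) = mex{1,0,0,4,3} = 2
G(14) = mex{1,1,0,0,3} = 2
G(15) = mex{2,1,1,0,4} = 3
G(16) = mex{2,2,1,1,0} = 3
G(17) = mex{3,2,2,1,0} = 4
G(18) = mex{3,3,2,2,1} = 0
G(19) = mex{4,3,3,2,1} = 0
G(20) = mex{0,4,3,3,2} = 1
G(21) = mex{0,0,4,3,2} = 1
G(22) = mex{1,0,0,4,3} = 2
G(23) = mex{1,1,0,0,3} = 2
Pile A: G(23) = 2.
Pile B: G(15) = 3.
Combined Grundy value = 2 ⊕ 3 = 1.
A winning move leaves total XOR = 0, i.e. changes one component's Grundy value g to g ⊕ X where X is the current total.
Pile A: need g' = 2⊕1 = 3. Options: 23−2→G=1, 23−3→G=1, 23−4→G=0, 23−5→G=0, 23−7→G=3. Hits: 1.
Pile B: need g' = 3⊕1 = 2. Options: 15−2→G=2, 15−3→G=1, 15−4→G=1, 15−5→G=0, 15−7→G=4. Hits: 1.

2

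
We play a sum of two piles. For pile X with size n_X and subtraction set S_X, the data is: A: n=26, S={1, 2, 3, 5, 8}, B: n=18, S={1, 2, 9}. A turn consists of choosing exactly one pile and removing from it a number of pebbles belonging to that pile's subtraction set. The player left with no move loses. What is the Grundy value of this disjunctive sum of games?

Pile A, S = {1, 2, 3, 5, 8}:
n :  0  1  2  3  4  5  6  7  8  9 10 11 12 13 14 15 16 17 18 19 20 21 22 23 24 25 26
G :  0  1  2  3  0  1  2  3  4  5  0  1  2  3  0  1  2  3  4  5  0  1  2  3  0  1  2
G_A(26) = 2.
Pile B, S = {1, 2, 9}:
G(0) = 0
G(1) = mex{0} = 1
G(2) = mex{1,0} = 2
G(3) = mex{2,1} = 0
G(4) = mex{0,2} = 1
G(5) = mex{1,0} = 2
G(6) = mex{2,1} = 0
G(7) = mex{0,2} = 1
G(8) = mex{1,0} = 2
G(9) = mex{2,1,0} = 3
G(10) = mex{3,2,1} = 0
G(11) = mex{0,3,2} = 1
G(12) = mex{1,0,0} = 2
G(13) = mex{2,1,1} = 0
G(14) = mex{0,2,2} = 1
G(15) = mex{1,0,0} = 2
G(16) = mex{2,1,1} = 0
G(17) = mex{0,2,2} = 1
G(18) = mex{1,0,3} = 2
G_B(18) = 2.
Combined Grundy value = 2 ⊕ 2 = 0.

0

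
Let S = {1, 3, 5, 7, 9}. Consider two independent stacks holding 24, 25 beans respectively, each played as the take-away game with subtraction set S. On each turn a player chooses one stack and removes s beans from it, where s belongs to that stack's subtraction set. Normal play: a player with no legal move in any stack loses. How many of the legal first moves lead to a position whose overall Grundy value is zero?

All stacks use S = {1, 3, 5, 7, 9}:
n :  0  1  2  3  4  5  6  7  8  9 10 11 12 13 14 15 16 17 18 19 20 21 22 23 24 25
G :  0  1  0  1  0  1  0  1  0  1  0  1  0  1  0  1  0  1  0  1  0  1  0  1  0  1
Stack A: G(24) = 0.
Stack B: G(25) = 1.
Combined Grundy value = 0 ⊕ 1 = 1.
A winning move leaves total XOR = 0, i.e. changes one component's Grundy value g to g ⊕ X where X is the current total.
Stack A: need g' = 0⊕1 = 1. Options: 24−1→G=1, 24−3→G=1, 24−5→G=1, 24−7→G=1, 24−9→G=1. Hits: 5.
Stack B: need g' = 1⊕1 = 0. Options: 25−1→G=0, 25−3→G=0, 25−5→G=0, 25−7→G=0, 25−9→G=0. Hits: 5.

10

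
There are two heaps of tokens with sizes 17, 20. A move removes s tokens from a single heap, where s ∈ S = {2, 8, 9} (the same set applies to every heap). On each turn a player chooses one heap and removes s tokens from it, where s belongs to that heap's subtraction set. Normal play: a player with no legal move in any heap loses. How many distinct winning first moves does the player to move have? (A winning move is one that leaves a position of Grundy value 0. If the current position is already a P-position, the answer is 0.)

All heaps use S = {2, 8, 9}:
G(0) = 0
G(1) = mex{} = 0
G(2) = mex{0} = 1
G(3) = mex{0} = 1
G(4) = mex{1} = 0
G(5) = mex{1} = 0
G(6) = mex{0} = 1
G(7) = mex{0} = 1
G(8) = mex{1,0} = 2
G(9) = mex{1,0,0} = 2
G(10) = mex{2,1,0} = 3
G(11) = mex{2,1,1} = 0
G(12) = mex{3,0,1} = 2
G(13) = mex{0,0,0} = 1
G(14) = mex{2,1,0} = 3
G(15) = mex{1,1,1} = 0
G(16) = mex{3,2,1} = 0
G(17) = mex{0,2,2} = 1
G(18) = mex{0,3,2} = 1
G(19) = mex{1,0,3} = 2
G(20) = mex{1,2,0} = 3
Heap A: G(17) = 1.
Heap B: G(20) = 3.
Combined Grundy value = 1 ⊕ 3 = 2.
A winning move leaves total XOR = 0, i.e. changes one component's Grundy value g to g ⊕ X where X is the current total.
Heap A: need g' = 1⊕2 = 3. Options: 17−2→G=0, 17−8→G=2, 17−9→G=2. Hits: 0.
Heap B: need g' = 3⊕2 = 1. Options: 20−2→G=1, 20−8→G=2, 20−9→G=0. Hits: 1.

1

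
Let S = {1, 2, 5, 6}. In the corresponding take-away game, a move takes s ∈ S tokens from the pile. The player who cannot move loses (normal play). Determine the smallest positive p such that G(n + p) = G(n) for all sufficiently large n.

7

G(0) = 0
G(1) = mex{0} = 1
G(2) = mex{1,0} = 2
G(3) = mex{2,1} = 0
G(4) = mex{0,2} = 1
G(5) = mex{1,0,0} = 2
G(6) = mex{2,1,1,0} = 3
G(7) = mex{3,2,2,1} = 0
G(8) = mex{0,3,0,2} = 1
G(9) = mex{1,0,1,0} = 2
G(10) = mex{2,1,2,1} = 0
G(11) = mex{0,2,3,2} = 1
G(12) = mex{1,0,0,3} = 2
G(13) = mex{2,1,1,0} = 3
G(14) = mex{3,2,2,1} = 0
G(15) = mex{0,3,0,2} = 1
G(n+7) = G(n) holds for n = 0,…,5 (a full window of length max(S) = 6), so the sequence is purely periodic with period 7.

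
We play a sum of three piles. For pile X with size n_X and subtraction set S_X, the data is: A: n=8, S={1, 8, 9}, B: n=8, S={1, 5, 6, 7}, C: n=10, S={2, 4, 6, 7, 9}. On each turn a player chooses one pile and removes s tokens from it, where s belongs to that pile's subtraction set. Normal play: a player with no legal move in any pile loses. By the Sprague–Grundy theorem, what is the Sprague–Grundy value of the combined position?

Pile A, S = {1, 8, 9}:
n : 0 1 2 3 4 5 6 7 8
G : 0 1 0 1 0 1 0 1 2
G_A(8) = 2.
Pile B, S = {1, 5, 6, 7}:
G(0) = 0
G(1) = mex{0} = 1
G(2) = mex{1} = 0
G(3) = mex{0} = 1
G(4) = mex{1} = 0
G(5) = mex{0,0} = 1
G(6) = mex{1,1,0} = 2
G(7) = mex{2,0,1,0} = 3
G(8) = mex{3,1,0,1} = 2
G_B(8) = 2.
Pile C, S = {2, 4, 6, 7, 9}:
n :  0  1  2  3  4  5  6  7  8  9 10
G :  0  0  1  1  2  2  3  3  4  4  5
G_C(10) = 5.
Combined Grundy value = 2 ⊕ 2 ⊕ 5 = 5.

5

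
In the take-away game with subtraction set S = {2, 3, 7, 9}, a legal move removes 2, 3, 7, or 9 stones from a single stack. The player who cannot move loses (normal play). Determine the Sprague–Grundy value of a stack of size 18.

n :  0  1  2  3  4  5  6  7  8  9 10 11 12 13 14 15 16 17 18
G :  0  0  1  1  2  0  0  1  1  2  2  0  3  1  2  2  0  0  1

1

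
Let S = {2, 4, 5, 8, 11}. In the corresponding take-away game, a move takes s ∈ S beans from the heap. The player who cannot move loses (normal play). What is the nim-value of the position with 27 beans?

G(0) = 0
G(1) = mex{} = 0
G(2) = mex{0} = 1
G(3) = mex{0} = 1
G(4) = mex{1,0} = 2
G(5) = mex{1,0,0} = 2
G(6) = mex{2,1,0} = 3
G(7) = mex{2,1,1} = 0
G(8) = mex{3,2,1,0} = 4
G(9) = mex{0,2,2,0} = 1
G(10) = mex{4,3,2,1} = 0
G(11) = mex{1,0,3,1,0} = 2
G(12) = mex{0,4,0,2,0} = 1
G(13) = mex{2,1,4,2,1} = 0
G(14) = mex{1,0,1,3,1} = 2
G(15) = mex{0,2,0,0,2} = 1
G(16) = mex{2,1,2,4,2} = 0
G(17) = mex{1,0,1,1,3} = 2
G(18) = mex{0,2,0,0,0} = 1
G(19) = mex{2,1,2,2,4} = 0
G(20) = mex{1,0,1,1,1} = 2
G(21) = mex{0,2,0,0,0} = 1
G(22) = mex{2,1,2,2,2} = 0
G(23) = mex{1,0,1,1,1} = 2
G(24) = mex{0,2,0,0,0} = 1
G(25) = mex{2,1,2,2,2} = 0
G(26) = mex{1,0,1,1,1} = 2
G(27) = mex{0,2,0,0,0} = 1

1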